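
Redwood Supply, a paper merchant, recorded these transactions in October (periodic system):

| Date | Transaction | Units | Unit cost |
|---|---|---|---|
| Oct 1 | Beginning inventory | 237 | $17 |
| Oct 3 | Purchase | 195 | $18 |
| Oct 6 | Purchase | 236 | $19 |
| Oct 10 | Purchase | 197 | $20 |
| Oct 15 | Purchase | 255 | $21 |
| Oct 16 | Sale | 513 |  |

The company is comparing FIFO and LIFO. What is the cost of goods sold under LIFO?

COGS = $10,454

FIFO COGS: 237 @ $17 + 195 @ $18 + 81 @ $19 = $9,078
LIFO COGS: 255 @ $21 + 197 @ $20 + 61 @ $19 = $10,454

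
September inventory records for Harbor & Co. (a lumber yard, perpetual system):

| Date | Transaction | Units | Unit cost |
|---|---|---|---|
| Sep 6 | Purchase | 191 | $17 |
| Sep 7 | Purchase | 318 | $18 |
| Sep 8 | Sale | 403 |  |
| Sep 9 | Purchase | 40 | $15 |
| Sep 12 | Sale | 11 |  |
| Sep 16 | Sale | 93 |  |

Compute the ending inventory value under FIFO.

Ending inventory = $636

Sep 8, 403 sold [FIFO — oldest first]: 191 @ $17 + 212 @ $18 = $7,063
Sep 12, 11 sold [FIFO — oldest first]: 11 @ $18 = $198
Sep 16, 93 sold [FIFO — oldest first]: 93 @ $18 = $1,674
Total COGS = $7,063 + $198 + $1,674 = $8,935
Ending inventory: 2 @ $18 + 40 @ $15 = $636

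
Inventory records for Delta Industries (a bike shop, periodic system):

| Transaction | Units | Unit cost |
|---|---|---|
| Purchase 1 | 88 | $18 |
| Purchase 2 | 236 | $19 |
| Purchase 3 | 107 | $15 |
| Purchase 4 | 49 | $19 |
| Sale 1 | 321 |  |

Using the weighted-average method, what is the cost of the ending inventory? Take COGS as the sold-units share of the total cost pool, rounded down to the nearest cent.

Sale 1, sell 321: 321/480 × $8,604.00 → $5,753.92
Ending inventory (cost pool remaining) = $2,850.08

Ending inventory = $2,850.08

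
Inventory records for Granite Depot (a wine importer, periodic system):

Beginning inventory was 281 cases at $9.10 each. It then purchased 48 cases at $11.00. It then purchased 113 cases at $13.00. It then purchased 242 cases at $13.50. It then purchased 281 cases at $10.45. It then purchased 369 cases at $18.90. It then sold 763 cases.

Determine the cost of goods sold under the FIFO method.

COGS = $8,646.65

Sale 1 (763) [FIFO — oldest first]: 281 @ $9.10 + 48 @ $11.00 + 113 @ $13.00 + 242 @ $13.50 + 79 @ $10.45 = $8,646.65
Ending inventory: 202 @ $10.45 + 369 @ $18.90 = $9,085.00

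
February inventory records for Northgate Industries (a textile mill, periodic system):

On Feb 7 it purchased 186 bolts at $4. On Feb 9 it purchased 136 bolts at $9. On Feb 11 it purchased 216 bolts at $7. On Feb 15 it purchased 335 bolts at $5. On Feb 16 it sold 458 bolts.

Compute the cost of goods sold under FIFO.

COGS = $2,920

Feb 16, 458 sold [FIFO — oldest first]: 186 @ $4 + 136 @ $9 + 136 @ $7 = $2,920
Ending inventory: 80 @ $7 + 335 @ $5 = $2,235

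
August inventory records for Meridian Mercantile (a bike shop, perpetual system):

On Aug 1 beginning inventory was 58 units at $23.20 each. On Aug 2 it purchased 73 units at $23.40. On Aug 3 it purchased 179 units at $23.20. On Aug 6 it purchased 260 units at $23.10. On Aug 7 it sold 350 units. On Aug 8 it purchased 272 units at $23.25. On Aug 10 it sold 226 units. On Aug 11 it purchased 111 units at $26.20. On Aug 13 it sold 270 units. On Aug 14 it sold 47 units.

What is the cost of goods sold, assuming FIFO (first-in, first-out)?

COGS = $20,872.80

Aug 7, 350 sold [FIFO — oldest first]: 58 @ $23.20 + 73 @ $23.40 + 179 @ $23.20 + 40 @ $23.10 = $8,130.60
Aug 10, 226 sold [FIFO — oldest first]: 220 @ $23.10 + 6 @ $23.25 = $5,221.50
Aug 13, 270 sold [FIFO — oldest first]: 266 @ $23.25 + 4 @ $26.20 = $6,289.30
Aug 14, 47 sold [FIFO — oldest first]: 47 @ $26.20 = $1,231.40
Total COGS = $8,130.60 + $5,221.50 + $6,289.30 + $1,231.40 = $20,872.80
Ending inventory: 60 @ $26.20 = $1,572.00
Check: goods available $22,444.80 = COGS $20,872.80 + ending $1,572.00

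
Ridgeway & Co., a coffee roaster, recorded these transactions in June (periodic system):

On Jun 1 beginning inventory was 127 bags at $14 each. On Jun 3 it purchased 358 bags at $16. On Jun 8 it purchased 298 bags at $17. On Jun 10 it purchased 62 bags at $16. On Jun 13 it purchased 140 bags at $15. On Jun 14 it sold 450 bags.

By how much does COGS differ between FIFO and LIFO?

FIFO COGS: 127 @ $14 + 323 @ $16 = $6,946
LIFO COGS: 140 @ $15 + 62 @ $16 + 248 @ $17 = $7,308
Difference = |$6,946 − $7,308| = $362

$362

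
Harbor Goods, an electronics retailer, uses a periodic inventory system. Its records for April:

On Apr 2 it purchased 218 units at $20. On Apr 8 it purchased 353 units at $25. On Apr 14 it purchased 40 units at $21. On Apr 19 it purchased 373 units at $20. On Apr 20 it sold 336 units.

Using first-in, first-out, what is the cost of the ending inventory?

Ending inventory = $14,175

Apr 20, 336 sold [FIFO — oldest first]: 218 @ $20 + 118 @ $25 = $7,310
Ending inventory: 235 @ $25 + 40 @ $21 + 373 @ $20 = $14,175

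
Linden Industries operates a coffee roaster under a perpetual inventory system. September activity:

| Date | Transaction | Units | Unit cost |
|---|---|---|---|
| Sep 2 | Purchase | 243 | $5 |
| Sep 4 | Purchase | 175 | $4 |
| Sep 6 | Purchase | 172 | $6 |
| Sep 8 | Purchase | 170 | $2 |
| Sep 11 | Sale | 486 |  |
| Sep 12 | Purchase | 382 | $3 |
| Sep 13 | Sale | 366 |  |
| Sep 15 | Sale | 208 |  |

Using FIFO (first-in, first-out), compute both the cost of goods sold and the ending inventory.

Sep 11, 486 sold [FIFO — oldest first]: 243 @ $5 + 175 @ $4 + 68 @ $6 = $2,323
Sep 13, 366 sold [FIFO — oldest first]: 104 @ $6 + 170 @ $2 + 92 @ $3 = $1,240
Sep 15, 208 sold [FIFO — oldest first]: 208 @ $3 = $624
Total COGS = $2,323 + $1,240 + $624 = $4,187
Ending inventory: 82 @ $3 = $246
Check: goods available $4,433 = COGS $4,187 + ending $246

COGS = $4,187; ending inventory = $246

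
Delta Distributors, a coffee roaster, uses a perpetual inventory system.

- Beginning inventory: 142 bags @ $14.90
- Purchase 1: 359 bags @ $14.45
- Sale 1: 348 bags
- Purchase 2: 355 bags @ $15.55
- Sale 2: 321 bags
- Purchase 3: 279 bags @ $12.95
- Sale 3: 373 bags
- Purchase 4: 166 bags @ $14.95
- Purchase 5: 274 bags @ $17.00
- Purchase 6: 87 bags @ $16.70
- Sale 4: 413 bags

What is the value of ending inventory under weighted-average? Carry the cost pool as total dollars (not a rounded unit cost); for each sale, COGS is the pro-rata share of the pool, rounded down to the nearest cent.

After Beginning: 142 on hand, pool $2,115.80 (≈ $14.9000 each)
After Purchase 1: 501 on hand, pool $7,303.35 (≈ $14.5775 each)
Sale 1, sell 348: 348/501 × $7,303.35 → $5,072.98
After Purchase 2: 508 on hand, pool $7,750.62 (≈ $15.2571 each)
Sale 2, sell 321: 321/508 × $7,750.62 → $4,897.53
After Purchase 3: 466 on hand, pool $6,466.14 (≈ $13.8758 each)
Sale 3, sell 373: 373/466 × $6,466.14 → $5,175.68
After Purchase 4: 259 on hand, pool $3,772.16 (≈ $14.5643 each)
After Purchase 5: 533 on hand, pool $8,430.16 (≈ $15.8164 each)
After Purchase 6: 620 on hand, pool $9,883.06 (≈ $15.9404 each)
Sale 4, sell 413: 413/620 × $9,883.06 → $6,583.39
Total COGS = $5,072.98 + $4,897.53 + $5,175.68 + $6,583.39 = $21,729.58
Ending inventory (cost pool remaining) = $3,299.67

Ending inventory = $3,299.67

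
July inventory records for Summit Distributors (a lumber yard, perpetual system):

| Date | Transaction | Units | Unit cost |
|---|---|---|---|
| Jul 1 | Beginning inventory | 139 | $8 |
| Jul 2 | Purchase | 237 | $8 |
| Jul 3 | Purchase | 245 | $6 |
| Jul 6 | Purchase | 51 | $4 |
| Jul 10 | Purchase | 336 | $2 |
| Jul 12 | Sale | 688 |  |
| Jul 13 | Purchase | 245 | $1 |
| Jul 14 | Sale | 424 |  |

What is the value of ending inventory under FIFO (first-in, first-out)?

Ending inventory = $141

Jul 12, 688 sold [FIFO — oldest first]: 139 @ $8 + 237 @ $8 + 245 @ $6 + 51 @ $4 + 16 @ $2 = $4,714
Jul 14, 424 sold [FIFO — oldest first]: 320 @ $2 + 104 @ $1 = $744
Total COGS = $4,714 + $744 = $5,458
Ending inventory: 141 @ $1 = $141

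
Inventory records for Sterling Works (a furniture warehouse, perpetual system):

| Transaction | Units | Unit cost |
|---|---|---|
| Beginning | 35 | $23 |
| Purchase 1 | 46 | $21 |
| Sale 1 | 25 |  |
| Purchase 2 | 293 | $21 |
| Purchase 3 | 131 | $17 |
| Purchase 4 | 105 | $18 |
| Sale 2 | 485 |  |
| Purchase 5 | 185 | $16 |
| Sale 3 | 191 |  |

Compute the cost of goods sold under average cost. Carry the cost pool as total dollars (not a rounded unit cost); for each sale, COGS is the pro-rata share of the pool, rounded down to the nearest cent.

After Beginning: 35 on hand, pool $805.00 (≈ $23.0000 each)
After Purchase 1: 81 on hand, pool $1,771.00 (≈ $21.8642 each)
Sale 1, sell 25: 25/81 × $1,771.00 → $546.60
After Purchase 2: 349 on hand, pool $7,377.40 (≈ $21.1387 each)
After Purchase 3: 480 on hand, pool $9,604.40 (≈ $20.0092 each)
After Purchase 4: 585 on hand, pool $11,494.40 (≈ $19.6485 each)
Sale 2, sell 485: 485/585 × $11,494.40 → $9,529.54
After Purchase 5: 285 on hand, pool $4,924.86 (≈ $17.2802 each)
Sale 3, sell 191: 191/285 × $4,924.86 → $3,300.52
Total COGS = $546.60 + $9,529.54 + $3,300.52 = $13,376.66
Ending inventory (cost pool remaining) = $1,624.34

COGS = $13,376.66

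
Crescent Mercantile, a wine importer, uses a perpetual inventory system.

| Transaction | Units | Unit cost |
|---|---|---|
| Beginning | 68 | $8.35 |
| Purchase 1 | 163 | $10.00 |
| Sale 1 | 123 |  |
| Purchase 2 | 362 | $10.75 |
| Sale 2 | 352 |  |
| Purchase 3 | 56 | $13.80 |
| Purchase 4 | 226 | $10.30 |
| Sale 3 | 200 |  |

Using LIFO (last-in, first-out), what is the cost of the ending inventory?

Sale 1 (123) [LIFO — newest first]: 123 @ $10.00 = $1,230.00
Sale 2 (352) [LIFO — newest first]: 352 @ $10.75 = $3,784.00
Sale 3 (200) [LIFO — newest first]: 200 @ $10.30 = $2,060.00
Total COGS = $1,230.00 + $3,784.00 + $2,060.00 = $7,074.00
Ending inventory: 68 @ $8.35 + 40 @ $10.00 + 10 @ $10.75 + 56 @ $13.80 + 26 @ $10.30 = $2,115.90
Check: goods available $9,189.90 = COGS $7,074.00 + ending $2,115.90

Ending inventory = $2,115.90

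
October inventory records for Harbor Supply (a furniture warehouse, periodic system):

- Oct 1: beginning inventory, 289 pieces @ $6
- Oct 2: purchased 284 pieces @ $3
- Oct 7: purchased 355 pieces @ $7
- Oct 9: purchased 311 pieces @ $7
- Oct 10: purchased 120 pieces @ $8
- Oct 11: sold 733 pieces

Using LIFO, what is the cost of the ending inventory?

Oct 11, 733 sold [LIFO — newest first]: 120 @ $8 + 311 @ $7 + 302 @ $7 = $5,251
Ending inventory: 289 @ $6 + 284 @ $3 + 53 @ $7 = $2,957

Ending inventory = $2,957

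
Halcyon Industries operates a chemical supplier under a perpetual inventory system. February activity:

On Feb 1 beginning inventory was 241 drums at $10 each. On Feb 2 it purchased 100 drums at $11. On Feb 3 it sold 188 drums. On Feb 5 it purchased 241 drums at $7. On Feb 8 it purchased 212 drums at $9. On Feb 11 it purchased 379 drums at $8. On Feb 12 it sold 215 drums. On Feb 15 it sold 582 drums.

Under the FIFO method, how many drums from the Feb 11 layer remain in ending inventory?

188

Feb 3, 188 sold [FIFO — oldest first]: 188 @ $10 = $1,880
Feb 12, 215 sold [FIFO — oldest first]: 53 @ $10 + 100 @ $11 + 62 @ $7 = $2,064
Feb 15, 582 sold [FIFO — oldest first]: 179 @ $7 + 212 @ $9 + 191 @ $8 = $4,689
Total COGS = $1,880 + $2,064 + $4,689 = $8,633
Ending inventory: 188 @ $8 = $1,504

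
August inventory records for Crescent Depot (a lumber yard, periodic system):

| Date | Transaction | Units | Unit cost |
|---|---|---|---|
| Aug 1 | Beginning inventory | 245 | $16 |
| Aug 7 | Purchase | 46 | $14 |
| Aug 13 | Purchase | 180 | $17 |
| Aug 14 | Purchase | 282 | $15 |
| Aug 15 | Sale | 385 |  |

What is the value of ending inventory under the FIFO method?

Aug 15, 385 sold [FIFO — oldest first]: 245 @ $16 + 46 @ $14 + 94 @ $17 = $6,162
Ending inventory: 86 @ $17 + 282 @ $15 = $5,692

Ending inventory = $5,692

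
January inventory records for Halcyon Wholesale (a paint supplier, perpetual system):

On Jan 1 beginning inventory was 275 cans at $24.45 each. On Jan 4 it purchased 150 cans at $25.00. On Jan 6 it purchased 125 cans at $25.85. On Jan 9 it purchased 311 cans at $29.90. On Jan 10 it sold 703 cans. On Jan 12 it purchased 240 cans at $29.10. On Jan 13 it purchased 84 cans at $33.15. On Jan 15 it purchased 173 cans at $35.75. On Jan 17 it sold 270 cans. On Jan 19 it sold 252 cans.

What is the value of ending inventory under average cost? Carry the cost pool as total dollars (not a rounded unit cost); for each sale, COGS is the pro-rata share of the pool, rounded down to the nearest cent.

Ending inventory = $4,096.56

After Jan 1: 275 on hand, pool $6,723.75 (≈ $24.4500 each)
After Jan 4: 425 on hand, pool $10,473.75 (≈ $24.6441 each)
After Jan 6: 550 on hand, pool $13,705.00 (≈ $24.9182 each)
After Jan 9: 861 on hand, pool $23,003.90 (≈ $26.7177 each)
Jan 10, sell 703: 703/861 × $23,003.90 → $18,782.51
After Jan 12: 398 on hand, pool $11,205.39 (≈ $28.1542 each)
After Jan 13: 482 on hand, pool $13,989.99 (≈ $29.0249 each)
After Jan 15: 655 on hand, pool $20,174.74 (≈ $30.8011 each)
Jan 17, sell 270: 270/655 × $20,174.74 → $8,316.30
Jan 19, sell 252: 252/385 × $11,858.44 → $7,761.88
Total COGS = $18,782.51 + $8,316.30 + $7,761.88 = $34,860.69
Ending inventory (cost pool remaining) = $4,096.56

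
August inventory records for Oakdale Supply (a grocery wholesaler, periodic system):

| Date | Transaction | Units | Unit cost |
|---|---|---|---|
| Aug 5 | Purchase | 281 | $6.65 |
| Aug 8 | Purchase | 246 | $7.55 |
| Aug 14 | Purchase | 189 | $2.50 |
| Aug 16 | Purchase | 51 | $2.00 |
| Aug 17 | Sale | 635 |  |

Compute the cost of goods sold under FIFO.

COGS = $3,995.95

Aug 17, 635 sold [FIFO — oldest first]: 281 @ $6.65 + 246 @ $7.55 + 108 @ $2.50 = $3,995.95
Ending inventory: 81 @ $2.50 + 51 @ $2.00 = $304.50
Check: goods available $4,300.45 = COGS $3,995.95 + ending $304.50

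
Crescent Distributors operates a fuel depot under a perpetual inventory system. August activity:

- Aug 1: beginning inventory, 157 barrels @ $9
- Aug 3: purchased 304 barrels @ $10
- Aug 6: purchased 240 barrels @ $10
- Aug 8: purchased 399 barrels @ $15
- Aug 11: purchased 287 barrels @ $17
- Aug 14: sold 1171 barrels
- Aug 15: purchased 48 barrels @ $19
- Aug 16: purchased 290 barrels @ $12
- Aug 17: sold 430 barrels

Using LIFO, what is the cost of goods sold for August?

COGS = $20,993

Aug 14, 1171 sold [LIFO — newest first]: 287 @ $17 + 399 @ $15 + 240 @ $10 + 245 @ $10 = $15,714
Aug 17, 430 sold [LIFO — newest first]: 290 @ $12 + 48 @ $19 + 59 @ $10 + 33 @ $9 = $5,279
Total COGS = $15,714 + $5,279 = $20,993
Ending inventory: 124 @ $9 = $1,116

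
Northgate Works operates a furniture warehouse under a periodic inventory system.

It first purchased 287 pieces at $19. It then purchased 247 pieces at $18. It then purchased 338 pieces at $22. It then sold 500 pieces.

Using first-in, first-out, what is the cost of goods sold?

Sale 1 (500) [FIFO — oldest first]: 287 @ $19 + 213 @ $18 = $9,287
Ending inventory: 34 @ $18 + 338 @ $22 = $8,048
Check: goods available $17,335 = COGS $9,287 + ending $8,048

COGS = $9,287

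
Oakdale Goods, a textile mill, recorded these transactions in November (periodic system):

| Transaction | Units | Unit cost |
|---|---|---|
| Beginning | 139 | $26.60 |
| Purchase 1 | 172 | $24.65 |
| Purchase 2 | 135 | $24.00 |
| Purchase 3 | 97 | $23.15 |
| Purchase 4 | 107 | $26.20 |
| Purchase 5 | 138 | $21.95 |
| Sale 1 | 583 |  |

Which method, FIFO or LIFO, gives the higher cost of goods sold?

FIFO

FIFO COGS: 139 @ $26.60 + 172 @ $24.65 + 135 @ $24.00 + 97 @ $23.15 + 40 @ $26.20 = $14,470.75
LIFO COGS: 138 @ $21.95 + 107 @ $26.20 + 97 @ $23.15 + 135 @ $24.00 + 106 @ $24.65 = $13,930.95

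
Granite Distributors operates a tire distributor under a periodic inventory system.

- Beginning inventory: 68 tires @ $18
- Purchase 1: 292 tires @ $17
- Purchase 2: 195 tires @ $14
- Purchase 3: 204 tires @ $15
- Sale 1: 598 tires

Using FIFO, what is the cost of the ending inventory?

Ending inventory = $2,415

Sale 1 (598) [FIFO — oldest first]: 68 @ $18 + 292 @ $17 + 195 @ $14 + 43 @ $15 = $9,563
Ending inventory: 161 @ $15 = $2,415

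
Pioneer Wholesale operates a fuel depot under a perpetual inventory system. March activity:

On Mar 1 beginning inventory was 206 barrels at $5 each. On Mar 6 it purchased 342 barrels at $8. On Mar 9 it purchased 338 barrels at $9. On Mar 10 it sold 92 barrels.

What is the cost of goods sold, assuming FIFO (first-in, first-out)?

COGS = $460

Mar 10, 92 sold [FIFO — oldest first]: 92 @ $5 = $460
Ending inventory: 114 @ $5 + 342 @ $8 + 338 @ $9 = $6,348
Check: goods available $6,808 = COGS $460 + ending $6,348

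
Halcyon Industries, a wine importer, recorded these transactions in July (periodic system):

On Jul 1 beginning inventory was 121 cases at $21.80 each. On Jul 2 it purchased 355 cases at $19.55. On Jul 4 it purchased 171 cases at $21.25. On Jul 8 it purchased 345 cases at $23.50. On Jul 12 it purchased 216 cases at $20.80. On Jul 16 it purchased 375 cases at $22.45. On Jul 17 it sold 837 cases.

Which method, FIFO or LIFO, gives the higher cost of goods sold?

FIFO COGS: 121 @ $21.80 + 355 @ $19.55 + 171 @ $21.25 + 190 @ $23.50 = $17,676.80
LIFO COGS: 375 @ $22.45 + 216 @ $20.80 + 246 @ $23.50 = $18,692.55

LIFO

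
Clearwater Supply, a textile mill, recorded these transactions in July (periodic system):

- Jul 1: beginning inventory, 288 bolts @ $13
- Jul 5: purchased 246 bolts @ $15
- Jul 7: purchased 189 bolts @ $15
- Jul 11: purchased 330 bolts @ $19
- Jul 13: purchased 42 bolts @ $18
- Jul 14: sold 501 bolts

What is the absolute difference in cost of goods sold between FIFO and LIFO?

FIFO COGS: 288 @ $13 + 213 @ $15 = $6,939
LIFO COGS: 42 @ $18 + 330 @ $19 + 129 @ $15 = $8,961
Difference = |$6,939 − $8,961| = $2,022

$2,022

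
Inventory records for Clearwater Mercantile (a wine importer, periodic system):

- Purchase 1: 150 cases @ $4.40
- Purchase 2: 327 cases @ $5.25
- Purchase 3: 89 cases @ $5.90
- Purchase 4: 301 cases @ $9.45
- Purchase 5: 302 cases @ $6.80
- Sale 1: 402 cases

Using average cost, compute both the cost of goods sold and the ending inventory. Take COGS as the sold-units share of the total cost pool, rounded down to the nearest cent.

COGS = $2,682.25; ending inventory = $5,117.65

Sale 1, sell 402: 402/1169 × $7,799.90 → $2,682.25
Ending inventory (cost pool remaining) = $5,117.65
Check: goods available $7,799.90 = COGS $2,682.25 + ending $5,117.65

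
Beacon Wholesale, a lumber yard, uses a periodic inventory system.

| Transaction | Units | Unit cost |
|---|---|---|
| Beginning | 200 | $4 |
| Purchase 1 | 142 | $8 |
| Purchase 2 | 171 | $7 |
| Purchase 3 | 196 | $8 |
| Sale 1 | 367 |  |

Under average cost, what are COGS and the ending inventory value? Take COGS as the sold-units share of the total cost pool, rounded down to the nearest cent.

COGS = $2,433.38; ending inventory = $2,267.62

Sale 1, sell 367: 367/709 × $4,701.00 → $2,433.38
Ending inventory (cost pool remaining) = $2,267.62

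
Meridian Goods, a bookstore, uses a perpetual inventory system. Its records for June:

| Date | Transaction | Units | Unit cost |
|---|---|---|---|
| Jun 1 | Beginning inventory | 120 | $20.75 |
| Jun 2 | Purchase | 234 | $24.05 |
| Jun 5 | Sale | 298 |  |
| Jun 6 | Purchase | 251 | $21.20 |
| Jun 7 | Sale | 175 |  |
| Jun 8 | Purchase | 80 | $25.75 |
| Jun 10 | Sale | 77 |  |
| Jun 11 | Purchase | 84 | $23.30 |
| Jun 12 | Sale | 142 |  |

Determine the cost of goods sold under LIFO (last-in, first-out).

Jun 5, 298 sold [LIFO — newest first]: 234 @ $24.05 + 64 @ $20.75 = $6,955.70
Jun 7, 175 sold [LIFO — newest first]: 175 @ $21.20 = $3,710.00
Jun 10, 77 sold [LIFO — newest first]: 77 @ $25.75 = $1,982.75
Jun 12, 142 sold [LIFO — newest first]: 84 @ $23.30 + 3 @ $25.75 + 55 @ $21.20 = $3,200.45
Total COGS = $6,955.70 + $3,710.00 + $1,982.75 + $3,200.45 = $15,848.90
Ending inventory: 56 @ $20.75 + 21 @ $21.20 = $1,607.20

COGS = $15,848.90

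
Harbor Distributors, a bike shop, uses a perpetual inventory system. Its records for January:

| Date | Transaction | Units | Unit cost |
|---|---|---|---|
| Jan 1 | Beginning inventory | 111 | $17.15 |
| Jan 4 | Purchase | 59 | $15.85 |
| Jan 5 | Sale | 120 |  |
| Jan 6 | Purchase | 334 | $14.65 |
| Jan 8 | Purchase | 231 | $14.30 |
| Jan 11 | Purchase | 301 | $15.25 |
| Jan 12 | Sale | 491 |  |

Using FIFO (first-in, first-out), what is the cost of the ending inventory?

Jan 5, 120 sold [FIFO — oldest first]: 111 @ $17.15 + 9 @ $15.85 = $2,046.30
Jan 12, 491 sold [FIFO — oldest first]: 50 @ $15.85 + 334 @ $14.65 + 107 @ $14.30 = $7,215.70
Total COGS = $2,046.30 + $7,215.70 = $9,262.00
Ending inventory: 124 @ $14.30 + 301 @ $15.25 = $6,363.45

Ending inventory = $6,363.45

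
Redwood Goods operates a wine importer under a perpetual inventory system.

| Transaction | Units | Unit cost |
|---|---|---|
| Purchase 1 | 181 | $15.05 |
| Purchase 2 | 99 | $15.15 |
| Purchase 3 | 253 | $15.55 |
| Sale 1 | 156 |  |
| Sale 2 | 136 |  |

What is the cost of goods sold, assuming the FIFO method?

COGS = $4,410.50

Sale 1 (156) [FIFO — oldest first]: 156 @ $15.05 = $2,347.80
Sale 2 (136) [FIFO — oldest first]: 25 @ $15.05 + 99 @ $15.15 + 12 @ $15.55 = $2,062.70
Total COGS = $2,347.80 + $2,062.70 = $4,410.50
Ending inventory: 241 @ $15.55 = $3,747.55
Check: goods available $8,158.05 = COGS $4,410.50 + ending $3,747.55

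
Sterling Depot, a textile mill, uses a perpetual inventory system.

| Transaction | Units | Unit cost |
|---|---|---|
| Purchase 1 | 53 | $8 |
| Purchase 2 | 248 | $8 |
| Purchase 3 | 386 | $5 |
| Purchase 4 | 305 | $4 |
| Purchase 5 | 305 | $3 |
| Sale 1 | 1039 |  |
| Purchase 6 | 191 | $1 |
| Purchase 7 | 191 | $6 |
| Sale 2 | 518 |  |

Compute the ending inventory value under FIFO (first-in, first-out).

Ending inventory = $732

Sale 1 (1039) [FIFO — oldest first]: 53 @ $8 + 248 @ $8 + 386 @ $5 + 305 @ $4 + 47 @ $3 = $5,699
Sale 2 (518) [FIFO — oldest first]: 258 @ $3 + 191 @ $1 + 69 @ $6 = $1,379
Total COGS = $5,699 + $1,379 = $7,078
Ending inventory: 122 @ $6 = $732
Check: goods available $7,810 = COGS $7,078 + ending $732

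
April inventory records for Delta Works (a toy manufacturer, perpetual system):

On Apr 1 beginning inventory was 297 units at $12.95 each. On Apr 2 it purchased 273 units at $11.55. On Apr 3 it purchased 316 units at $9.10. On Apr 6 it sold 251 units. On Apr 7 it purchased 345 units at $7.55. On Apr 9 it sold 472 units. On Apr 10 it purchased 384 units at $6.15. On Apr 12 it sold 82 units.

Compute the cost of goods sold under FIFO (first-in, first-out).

Apr 6, 251 sold [FIFO — oldest first]: 251 @ $12.95 = $3,250.45
Apr 9, 472 sold [FIFO — oldest first]: 46 @ $12.95 + 273 @ $11.55 + 153 @ $9.10 = $5,141.15
Apr 12, 82 sold [FIFO — oldest first]: 82 @ $9.10 = $746.20
Total COGS = $3,250.45 + $5,141.15 + $746.20 = $9,137.80
Ending inventory: 81 @ $9.10 + 345 @ $7.55 + 384 @ $6.15 = $5,703.45

COGS = $9,137.80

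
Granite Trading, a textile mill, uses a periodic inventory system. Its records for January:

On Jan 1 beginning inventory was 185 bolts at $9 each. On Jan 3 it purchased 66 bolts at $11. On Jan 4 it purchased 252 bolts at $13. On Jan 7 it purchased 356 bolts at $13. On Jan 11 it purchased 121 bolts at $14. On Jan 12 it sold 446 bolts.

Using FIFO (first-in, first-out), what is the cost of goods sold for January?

Jan 12, 446 sold [FIFO — oldest first]: 185 @ $9 + 66 @ $11 + 195 @ $13 = $4,926
Ending inventory: 57 @ $13 + 356 @ $13 + 121 @ $14 = $7,063

COGS = $4,926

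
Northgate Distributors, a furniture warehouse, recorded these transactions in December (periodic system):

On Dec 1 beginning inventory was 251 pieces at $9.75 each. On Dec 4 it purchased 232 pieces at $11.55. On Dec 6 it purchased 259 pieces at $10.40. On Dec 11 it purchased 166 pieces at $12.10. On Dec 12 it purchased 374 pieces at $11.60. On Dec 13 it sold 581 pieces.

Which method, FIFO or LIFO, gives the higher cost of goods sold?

LIFO

FIFO COGS: 251 @ $9.75 + 232 @ $11.55 + 98 @ $10.40 = $6,146.05
LIFO COGS: 374 @ $11.60 + 166 @ $12.10 + 41 @ $10.40 = $6,773.40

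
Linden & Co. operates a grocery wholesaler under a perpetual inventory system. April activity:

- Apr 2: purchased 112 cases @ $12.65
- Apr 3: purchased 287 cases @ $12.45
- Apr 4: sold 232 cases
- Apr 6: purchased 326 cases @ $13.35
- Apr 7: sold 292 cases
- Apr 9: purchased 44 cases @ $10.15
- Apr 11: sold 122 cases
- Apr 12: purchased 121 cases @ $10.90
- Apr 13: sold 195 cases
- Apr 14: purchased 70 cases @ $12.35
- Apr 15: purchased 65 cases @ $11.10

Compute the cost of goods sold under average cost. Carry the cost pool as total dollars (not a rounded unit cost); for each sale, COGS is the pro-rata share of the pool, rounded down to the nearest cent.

After Apr 2: 112 on hand, pool $1,416.80 (≈ $12.6500 each)
After Apr 3: 399 on hand, pool $4,989.95 (≈ $12.5061 each)
Apr 4, sell 232: 232/399 × $4,989.95 → $2,901.42
After Apr 6: 493 on hand, pool $6,440.63 (≈ $13.0642 each)
Apr 7, sell 292: 292/493 × $6,440.63 → $3,814.73
After Apr 9: 245 on hand, pool $3,072.50 (≈ $12.5408 each)
Apr 11, sell 122: 122/245 × $3,072.50 → $1,529.97
After Apr 12: 244 on hand, pool $2,861.43 (≈ $11.7272 each)
Apr 13, sell 195: 195/244 × $2,861.43 → $2,286.79
After Apr 14: 119 on hand, pool $1,439.14 (≈ $12.0936 each)
After Apr 15: 184 on hand, pool $2,160.64 (≈ $11.7426 each)
Total COGS = $2,901.42 + $3,814.73 + $1,529.97 + $2,286.79 = $10,532.91
Ending inventory (cost pool remaining) = $2,160.64

COGS = $10,532.91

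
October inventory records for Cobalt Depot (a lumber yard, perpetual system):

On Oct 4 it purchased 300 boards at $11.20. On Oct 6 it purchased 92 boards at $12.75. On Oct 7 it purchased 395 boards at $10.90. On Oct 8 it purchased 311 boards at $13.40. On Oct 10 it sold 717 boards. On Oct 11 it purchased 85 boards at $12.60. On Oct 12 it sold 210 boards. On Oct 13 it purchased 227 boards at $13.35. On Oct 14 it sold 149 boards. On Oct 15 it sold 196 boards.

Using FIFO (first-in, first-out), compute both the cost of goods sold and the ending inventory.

Oct 10, 717 sold [FIFO — oldest first]: 300 @ $11.20 + 92 @ $12.75 + 325 @ $10.90 = $8,075.50
Oct 12, 210 sold [FIFO — oldest first]: 70 @ $10.90 + 140 @ $13.40 = $2,639.00
Oct 14, 149 sold [FIFO — oldest first]: 149 @ $13.40 = $1,996.60
Oct 15, 196 sold [FIFO — oldest first]: 22 @ $13.40 + 85 @ $12.60 + 89 @ $13.35 = $2,553.95
Total COGS = $8,075.50 + $2,639.00 + $1,996.60 + $2,553.95 = $15,265.05
Ending inventory: 138 @ $13.35 = $1,842.30

COGS = $15,265.05; ending inventory = $1,842.30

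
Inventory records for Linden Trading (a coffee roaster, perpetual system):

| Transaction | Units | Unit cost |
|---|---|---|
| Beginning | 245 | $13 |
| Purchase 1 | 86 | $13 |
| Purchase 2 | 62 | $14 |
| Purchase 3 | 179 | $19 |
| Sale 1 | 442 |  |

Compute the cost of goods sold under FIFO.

Sale 1 (442) [FIFO — oldest first]: 245 @ $13 + 86 @ $13 + 62 @ $14 + 49 @ $19 = $6,102
Ending inventory: 130 @ $19 = $2,470
Check: goods available $8,572 = COGS $6,102 + ending $2,470

COGS = $6,102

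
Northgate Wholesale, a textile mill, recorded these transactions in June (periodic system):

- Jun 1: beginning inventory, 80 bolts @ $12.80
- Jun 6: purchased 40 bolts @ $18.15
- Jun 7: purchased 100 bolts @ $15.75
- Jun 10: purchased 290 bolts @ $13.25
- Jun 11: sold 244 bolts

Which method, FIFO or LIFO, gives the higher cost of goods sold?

FIFO

FIFO COGS: 80 @ $12.80 + 40 @ $18.15 + 100 @ $15.75 + 24 @ $13.25 = $3,643.00
LIFO COGS: 244 @ $13.25 = $3,233.00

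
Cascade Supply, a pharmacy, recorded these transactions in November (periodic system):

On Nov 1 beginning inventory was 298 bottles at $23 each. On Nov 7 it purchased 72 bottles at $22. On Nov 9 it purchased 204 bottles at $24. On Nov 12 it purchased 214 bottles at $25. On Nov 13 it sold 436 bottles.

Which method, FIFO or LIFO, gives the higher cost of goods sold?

FIFO COGS: 298 @ $23 + 72 @ $22 + 66 @ $24 = $10,022
LIFO COGS: 214 @ $25 + 204 @ $24 + 18 @ $22 = $10,642

LIFO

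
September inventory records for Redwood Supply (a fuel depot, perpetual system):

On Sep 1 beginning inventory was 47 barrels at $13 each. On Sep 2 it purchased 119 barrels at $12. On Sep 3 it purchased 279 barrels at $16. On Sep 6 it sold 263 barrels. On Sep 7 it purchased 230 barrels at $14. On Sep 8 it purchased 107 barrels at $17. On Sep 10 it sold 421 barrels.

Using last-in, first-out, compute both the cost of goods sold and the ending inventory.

Sep 6, 263 sold [LIFO — newest first]: 263 @ $16 = $4,208
Sep 10, 421 sold [LIFO — newest first]: 107 @ $17 + 230 @ $14 + 16 @ $16 + 68 @ $12 = $6,111
Total COGS = $4,208 + $6,111 = $10,319
Ending inventory: 47 @ $13 + 51 @ $12 = $1,223

COGS = $10,319; ending inventory = $1,223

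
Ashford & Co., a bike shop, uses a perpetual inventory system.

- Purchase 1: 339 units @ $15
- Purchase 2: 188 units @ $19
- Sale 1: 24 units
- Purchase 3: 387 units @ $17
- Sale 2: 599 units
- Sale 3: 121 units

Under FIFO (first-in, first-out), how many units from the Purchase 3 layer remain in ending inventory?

Sale 1 (24) [FIFO — oldest first]: 24 @ $15 = $360
Sale 2 (599) [FIFO — oldest first]: 315 @ $15 + 188 @ $19 + 96 @ $17 = $9,929
Sale 3 (121) [FIFO — oldest first]: 121 @ $17 = $2,057
Total COGS = $360 + $9,929 + $2,057 = $12,346
Ending inventory: 170 @ $17 = $2,890
Check: goods available $15,236 = COGS $12,346 + ending $2,890

170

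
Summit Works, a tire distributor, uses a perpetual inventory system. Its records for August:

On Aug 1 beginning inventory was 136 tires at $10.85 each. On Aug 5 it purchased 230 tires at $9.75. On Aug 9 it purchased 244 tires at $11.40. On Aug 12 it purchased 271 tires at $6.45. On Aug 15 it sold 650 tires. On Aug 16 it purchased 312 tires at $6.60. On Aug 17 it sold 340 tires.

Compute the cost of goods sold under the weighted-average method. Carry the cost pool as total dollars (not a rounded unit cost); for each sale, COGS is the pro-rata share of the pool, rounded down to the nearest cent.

COGS = $8,728.54

After Aug 1: 136 on hand, pool $1,475.60 (≈ $10.8500 each)
After Aug 5: 366 on hand, pool $3,718.10 (≈ $10.1587 each)
After Aug 9: 610 on hand, pool $6,499.70 (≈ $10.6552 each)
After Aug 12: 881 on hand, pool $8,247.65 (≈ $9.3617 each)
Aug 15, sell 650: 650/881 × $8,247.65 → $6,085.09
After Aug 16: 543 on hand, pool $4,221.76 (≈ $7.7749 each)
Aug 17, sell 340: 340/543 × $4,221.76 → $2,643.45
Total COGS = $6,085.09 + $2,643.45 = $8,728.54
Ending inventory (cost pool remaining) = $1,578.31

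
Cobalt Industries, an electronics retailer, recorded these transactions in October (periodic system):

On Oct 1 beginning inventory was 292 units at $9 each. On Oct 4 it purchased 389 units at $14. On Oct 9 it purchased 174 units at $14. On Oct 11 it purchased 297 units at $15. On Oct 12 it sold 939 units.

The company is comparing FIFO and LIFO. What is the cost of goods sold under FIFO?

COGS = $11,770

FIFO COGS: 292 @ $9 + 389 @ $14 + 174 @ $14 + 84 @ $15 = $11,770
LIFO COGS: 297 @ $15 + 174 @ $14 + 389 @ $14 + 79 @ $9 = $13,048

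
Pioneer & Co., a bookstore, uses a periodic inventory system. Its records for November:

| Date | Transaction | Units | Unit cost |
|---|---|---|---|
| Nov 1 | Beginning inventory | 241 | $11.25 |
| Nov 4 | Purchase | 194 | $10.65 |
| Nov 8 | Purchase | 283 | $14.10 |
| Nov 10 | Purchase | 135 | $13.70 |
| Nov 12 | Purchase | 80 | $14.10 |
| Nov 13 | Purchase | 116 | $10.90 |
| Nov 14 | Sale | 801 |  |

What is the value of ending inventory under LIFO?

Ending inventory = $2,785.80

Nov 14, 801 sold [LIFO — newest first]: 116 @ $10.90 + 80 @ $14.10 + 135 @ $13.70 + 283 @ $14.10 + 187 @ $10.65 = $10,223.75
Ending inventory: 241 @ $11.25 + 7 @ $10.65 = $2,785.80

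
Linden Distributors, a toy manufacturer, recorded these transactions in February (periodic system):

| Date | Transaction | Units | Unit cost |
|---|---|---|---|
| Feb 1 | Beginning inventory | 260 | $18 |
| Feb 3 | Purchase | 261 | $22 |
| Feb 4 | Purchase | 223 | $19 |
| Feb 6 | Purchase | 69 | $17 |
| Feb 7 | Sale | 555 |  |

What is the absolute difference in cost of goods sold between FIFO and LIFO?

FIFO COGS: 260 @ $18 + 261 @ $22 + 34 @ $19 = $11,068
LIFO COGS: 69 @ $17 + 223 @ $19 + 261 @ $22 + 2 @ $18 = $11,188
Difference = |$11,068 − $11,188| = $120

$120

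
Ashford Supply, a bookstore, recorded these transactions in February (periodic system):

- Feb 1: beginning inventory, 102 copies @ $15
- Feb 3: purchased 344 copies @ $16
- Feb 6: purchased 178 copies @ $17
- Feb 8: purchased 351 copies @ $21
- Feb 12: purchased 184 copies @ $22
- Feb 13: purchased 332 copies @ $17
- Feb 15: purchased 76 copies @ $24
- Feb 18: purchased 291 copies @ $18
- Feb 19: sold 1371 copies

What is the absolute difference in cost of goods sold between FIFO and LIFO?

$1,371

FIFO COGS: 102 @ $15 + 344 @ $16 + 178 @ $17 + 351 @ $21 + 184 @ $22 + 212 @ $17 = $25,083
LIFO COGS: 291 @ $18 + 76 @ $24 + 332 @ $17 + 184 @ $22 + 351 @ $21 + 137 @ $17 = $26,454
Difference = |$25,083 − $26,454| = $1,371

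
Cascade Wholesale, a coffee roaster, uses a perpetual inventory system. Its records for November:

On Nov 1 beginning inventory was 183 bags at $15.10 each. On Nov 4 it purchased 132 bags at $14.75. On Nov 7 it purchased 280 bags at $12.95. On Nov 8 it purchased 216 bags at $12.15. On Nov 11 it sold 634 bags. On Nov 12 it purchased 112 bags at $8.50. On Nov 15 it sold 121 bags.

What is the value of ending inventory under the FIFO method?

Ending inventory = $1,632.40

Nov 11, 634 sold [FIFO — oldest first]: 183 @ $15.10 + 132 @ $14.75 + 280 @ $12.95 + 39 @ $12.15 = $8,810.15
Nov 15, 121 sold [FIFO — oldest first]: 121 @ $12.15 = $1,470.15
Total COGS = $8,810.15 + $1,470.15 = $10,280.30
Ending inventory: 56 @ $12.15 + 112 @ $8.50 = $1,632.40
Check: goods available $11,912.70 = COGS $10,280.30 + ending $1,632.40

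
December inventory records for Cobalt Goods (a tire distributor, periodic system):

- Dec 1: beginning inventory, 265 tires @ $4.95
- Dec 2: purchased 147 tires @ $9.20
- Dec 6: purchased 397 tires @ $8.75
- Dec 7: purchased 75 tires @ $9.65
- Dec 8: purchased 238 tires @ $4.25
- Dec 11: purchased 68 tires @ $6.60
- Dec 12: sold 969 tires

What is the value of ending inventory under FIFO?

Dec 12, 969 sold [FIFO — oldest first]: 265 @ $4.95 + 147 @ $9.20 + 397 @ $8.75 + 75 @ $9.65 + 85 @ $4.25 = $7,222.90
Ending inventory: 153 @ $4.25 + 68 @ $6.60 = $1,099.05

Ending inventory = $1,099.05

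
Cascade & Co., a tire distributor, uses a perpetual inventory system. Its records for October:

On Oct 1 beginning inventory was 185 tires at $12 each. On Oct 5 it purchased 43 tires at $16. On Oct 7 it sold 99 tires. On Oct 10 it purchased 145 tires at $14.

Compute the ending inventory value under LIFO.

Ending inventory = $3,578

Oct 7, 99 sold [LIFO — newest first]: 43 @ $16 + 56 @ $12 = $1,360
Ending inventory: 129 @ $12 + 145 @ $14 = $3,578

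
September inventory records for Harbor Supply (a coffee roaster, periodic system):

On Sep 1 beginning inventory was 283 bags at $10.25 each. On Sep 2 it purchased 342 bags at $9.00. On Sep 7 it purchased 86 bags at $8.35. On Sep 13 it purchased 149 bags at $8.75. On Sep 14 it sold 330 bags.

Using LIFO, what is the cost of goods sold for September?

Sep 14, 330 sold [LIFO — newest first]: 149 @ $8.75 + 86 @ $8.35 + 95 @ $9.00 = $2,876.85
Ending inventory: 283 @ $10.25 + 247 @ $9.00 = $5,123.75

COGS = $2,876.85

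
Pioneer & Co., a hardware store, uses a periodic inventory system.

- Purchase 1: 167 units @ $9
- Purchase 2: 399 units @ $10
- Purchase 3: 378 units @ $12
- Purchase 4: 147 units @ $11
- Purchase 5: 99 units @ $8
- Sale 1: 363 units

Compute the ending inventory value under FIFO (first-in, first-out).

Sale 1 (363) [FIFO — oldest first]: 167 @ $9 + 196 @ $10 = $3,463
Ending inventory: 203 @ $10 + 378 @ $12 + 147 @ $11 + 99 @ $8 = $8,975

Ending inventory = $8,975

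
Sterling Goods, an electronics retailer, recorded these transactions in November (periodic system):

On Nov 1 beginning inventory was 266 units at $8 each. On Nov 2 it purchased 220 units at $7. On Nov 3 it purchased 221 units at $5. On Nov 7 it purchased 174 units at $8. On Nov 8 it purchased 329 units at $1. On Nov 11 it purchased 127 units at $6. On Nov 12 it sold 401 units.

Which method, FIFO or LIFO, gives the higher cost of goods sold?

FIFO COGS: 266 @ $8 + 135 @ $7 = $3,073
LIFO COGS: 127 @ $6 + 274 @ $1 = $1,036

FIFO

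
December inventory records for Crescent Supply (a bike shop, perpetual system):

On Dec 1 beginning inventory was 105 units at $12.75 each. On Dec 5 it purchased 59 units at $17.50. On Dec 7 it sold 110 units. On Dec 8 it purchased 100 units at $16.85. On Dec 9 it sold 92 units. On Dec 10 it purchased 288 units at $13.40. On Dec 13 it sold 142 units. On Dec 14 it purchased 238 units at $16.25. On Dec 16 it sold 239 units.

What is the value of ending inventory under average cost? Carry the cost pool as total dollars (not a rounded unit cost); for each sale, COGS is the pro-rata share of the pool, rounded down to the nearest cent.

Ending inventory = $3,133.28

After Dec 1: 105 on hand, pool $1,338.75 (≈ $12.7500 each)
After Dec 5: 164 on hand, pool $2,371.25 (≈ $14.4588 each)
Dec 7, sell 110: 110/164 × $2,371.25 → $1,590.47
After Dec 8: 154 on hand, pool $2,465.78 (≈ $16.0116 each)
Dec 9, sell 92: 92/154 × $2,465.78 → $1,473.06
After Dec 10: 350 on hand, pool $4,851.92 (≈ $13.8626 each)
Dec 13, sell 142: 142/350 × $4,851.92 → $1,968.49
After Dec 14: 446 on hand, pool $6,750.93 (≈ $15.1366 each)
Dec 16, sell 239: 239/446 × $6,750.93 → $3,617.65
Total COGS = $1,590.47 + $1,473.06 + $1,968.49 + $3,617.65 = $8,649.67
Ending inventory (cost pool remaining) = $3,133.28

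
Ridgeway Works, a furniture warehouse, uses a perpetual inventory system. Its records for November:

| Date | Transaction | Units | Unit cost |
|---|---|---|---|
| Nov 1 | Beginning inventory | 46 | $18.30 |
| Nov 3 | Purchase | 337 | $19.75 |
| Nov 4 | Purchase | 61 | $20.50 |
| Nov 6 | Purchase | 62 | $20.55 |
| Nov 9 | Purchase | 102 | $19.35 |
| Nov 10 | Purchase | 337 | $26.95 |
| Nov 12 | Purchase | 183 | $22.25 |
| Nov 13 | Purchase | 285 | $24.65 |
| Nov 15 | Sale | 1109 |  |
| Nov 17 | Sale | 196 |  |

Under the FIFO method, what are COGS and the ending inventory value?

Nov 15, 1109 sold [FIFO — oldest first]: 46 @ $18.30 + 337 @ $19.75 + 61 @ $20.50 + 62 @ $20.55 + 102 @ $19.35 + 337 @ $26.95 + 164 @ $22.25 = $24,727.00
Nov 17, 196 sold [FIFO — oldest first]: 19 @ $22.25 + 177 @ $24.65 = $4,785.80
Total COGS = $24,727.00 + $4,785.80 = $29,512.80
Ending inventory: 108 @ $24.65 = $2,662.20

COGS = $29,512.80; ending inventory = $2,662.20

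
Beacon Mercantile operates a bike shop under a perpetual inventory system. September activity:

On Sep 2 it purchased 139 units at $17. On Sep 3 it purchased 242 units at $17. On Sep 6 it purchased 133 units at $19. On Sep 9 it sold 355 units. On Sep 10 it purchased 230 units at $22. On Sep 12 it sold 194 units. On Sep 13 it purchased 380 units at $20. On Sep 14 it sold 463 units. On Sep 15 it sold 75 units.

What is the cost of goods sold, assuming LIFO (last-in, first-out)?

COGS = $21,035

Sep 9, 355 sold [LIFO — newest first]: 133 @ $19 + 222 @ $17 = $6,301
Sep 12, 194 sold [LIFO — newest first]: 194 @ $22 = $4,268
Sep 14, 463 sold [LIFO — newest first]: 380 @ $20 + 36 @ $22 + 20 @ $17 + 27 @ $17 = $9,191
Sep 15, 75 sold [LIFO — newest first]: 75 @ $17 = $1,275
Total COGS = $6,301 + $4,268 + $9,191 + $1,275 = $21,035
Ending inventory: 37 @ $17 = $629
Check: goods available $21,664 = COGS $21,035 + ending $629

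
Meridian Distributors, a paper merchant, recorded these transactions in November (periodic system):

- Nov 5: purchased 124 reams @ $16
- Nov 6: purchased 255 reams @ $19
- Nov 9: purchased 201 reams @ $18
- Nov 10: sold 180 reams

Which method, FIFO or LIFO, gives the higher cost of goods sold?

LIFO

FIFO COGS: 124 @ $16 + 56 @ $19 = $3,048
LIFO COGS: 180 @ $18 = $3,240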